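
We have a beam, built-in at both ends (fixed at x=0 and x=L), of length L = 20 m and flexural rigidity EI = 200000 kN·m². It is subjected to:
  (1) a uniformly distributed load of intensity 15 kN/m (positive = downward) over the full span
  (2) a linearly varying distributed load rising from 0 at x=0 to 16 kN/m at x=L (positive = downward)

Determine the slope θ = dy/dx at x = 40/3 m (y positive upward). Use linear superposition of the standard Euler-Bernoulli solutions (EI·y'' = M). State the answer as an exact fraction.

Load 1 — uniform load w=15 kN/m over full span:
  θ_1 = -wx(L-x)(L-2x)/(12EI) = -15·(40/3)·(20-(40/3))·(20-2·(40/3))/(12·200000) = 1/270 rad
Load 2 — triangular load w₀=16 kN/m (0→w₀ over full span):
  θ_2 = -w₀(2x(L-x)(L-2x)(x+2L)+x²(L-x)²)/(120LEI) = -16·(2·(40/3)·(20-(40/3))·(20-2·(40/3))·((40/3)+2·20)+(40/3)²·(20-(40/3))²)/(120·20·200000) = 56/30375 rad
Superposition: θ = Σ θ_i = 337/60750 rad ≈ 0.005547 rad

θ(40/3) = 337/60750 rad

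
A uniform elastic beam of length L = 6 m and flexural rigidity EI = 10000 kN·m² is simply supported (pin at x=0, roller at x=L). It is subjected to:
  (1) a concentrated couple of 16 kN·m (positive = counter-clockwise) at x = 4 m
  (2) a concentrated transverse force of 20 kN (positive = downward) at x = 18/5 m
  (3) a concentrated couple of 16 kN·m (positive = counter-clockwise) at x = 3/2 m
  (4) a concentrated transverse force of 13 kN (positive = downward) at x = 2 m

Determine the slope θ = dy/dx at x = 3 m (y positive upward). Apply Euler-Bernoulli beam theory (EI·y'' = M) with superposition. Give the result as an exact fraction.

Load 1 — applied couple M₀=16 kN·m at a=4 m (b=L-a=2):
  θ_1 = (M₀x²/(2L)+C₁)/EI  [x≤a] with C₁=M₀(3b²-L²)/(6L)=-32/3 = (16·3²/(2·6)+(-32/3))/10000 = 1/7500 rad
Load 2 — point force P=20 kN at a=18/5 m (b=L-a=12/5):
  θ_2 = -Pb(L²-b²-3x²)/(6LEI)  [x≤a] = -20·(12/5)·(6²-(12/5)²-3·3²)/(6·6·10000) = -27/62500 rad
Load 3 — applied couple M₀=16 kN·m at a=3/2 m (b=L-a=9/2):
  θ_3 = (M₀x²/(2L)-M₀(x-a)+C₁)/EI  [x>a] with C₁=M₀(3b²-L²)/(6L)=11 = (16·3²/(2·6)-16·(3-(3/2))+11)/10000 = -1/10000 rad
Load 4 — point force P=13 kN at a=2 m (b=L-a=4):
  θ_4 = -Pa(2L²-6Lx+3x²+a²)/(6LEI)  [x>a] = -13·2·(2·6²-6·6·3+3·3²+2²)/(6·6·10000) = 13/36000 rad
Superposition: θ = Σ θ_i = -169/4500000 rad ≈ -0.000038 rad

θ(3) = -169/4500000 rad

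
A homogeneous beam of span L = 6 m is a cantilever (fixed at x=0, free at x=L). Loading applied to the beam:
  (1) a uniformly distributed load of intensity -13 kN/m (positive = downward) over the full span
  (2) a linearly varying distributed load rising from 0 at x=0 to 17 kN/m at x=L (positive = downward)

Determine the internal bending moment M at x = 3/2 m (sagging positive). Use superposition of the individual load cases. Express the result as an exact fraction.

M(3/2) = 81/32 kN·m

Load 1 — uniform load w=-13 kN/m over full span:
  M_1 = -w(L-x)²/2 = -(-13)·(6-(3/2))²/2 = 1053/8 kN·m
Load 2 — triangular load w₀=17 kN/m (0→w₀ over full span):
  M_2 = w₀Lx/2 - w₀L²/3 - w₀x³/(6L) = 17·6·(3/2)/2 - 17·6²/3 - 17·(3/2)³/(6·6) = -4131/32 kN·m
Superposition: M = Σ M_i = 81/32 kN·m ≈ 2.531250 kN·m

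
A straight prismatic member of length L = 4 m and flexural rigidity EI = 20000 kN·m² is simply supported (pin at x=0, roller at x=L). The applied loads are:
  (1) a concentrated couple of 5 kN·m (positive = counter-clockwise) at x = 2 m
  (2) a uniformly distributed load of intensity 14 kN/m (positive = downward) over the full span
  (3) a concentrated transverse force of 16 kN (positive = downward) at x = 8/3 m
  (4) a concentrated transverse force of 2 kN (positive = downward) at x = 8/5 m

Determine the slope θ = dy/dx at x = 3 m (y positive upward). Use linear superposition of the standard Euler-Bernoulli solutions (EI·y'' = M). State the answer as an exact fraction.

Load 1 — applied couple M₀=5 kN·m at a=2 m (b=L-a=2):
  θ_1 = (M₀x²/(2L)-M₀(x-a)+C₁)/EI  [x>a] with C₁=M₀(3b²-L²)/(6L)=-5/6 = (5·3²/(2·4)-5·(3-2)+(-5/6))/20000 = -1/96000 rad
Load 2 — uniform load w=14 kN/m over full span:
  θ_2 = -w(L³-6Lx²+4x³)/(24EI) = -14·(4³-6·4·3²+4·3³)/(24·20000) = 77/60000 rad
Load 3 — point force P=16 kN at a=8/3 m (b=L-a=4/3):
  θ_3 = -Pa(2L²-6Lx+3x²+a²)/(6LEI)  [x>a] = -16·(8/3)·(2·4²-6·4·3+3·3²+(8/3)²)/(6·4·20000) = 53/101250 rad
Load 4 — point force P=2 kN at a=8/5 m (b=L-a=12/5):
  θ_4 = -Pa(2L²-6Lx+3x²+a²)/(6LEI)  [x>a] = -2·(8/5)·(2·4²-6·4·3+3·3²+(8/5)²)/(6·4·20000) = 87/1250000 rad
Superposition: θ = Σ θ_i = 3022877/1620000000 rad ≈ 0.001866 rad

θ(3) = 3022877/1620000000 rad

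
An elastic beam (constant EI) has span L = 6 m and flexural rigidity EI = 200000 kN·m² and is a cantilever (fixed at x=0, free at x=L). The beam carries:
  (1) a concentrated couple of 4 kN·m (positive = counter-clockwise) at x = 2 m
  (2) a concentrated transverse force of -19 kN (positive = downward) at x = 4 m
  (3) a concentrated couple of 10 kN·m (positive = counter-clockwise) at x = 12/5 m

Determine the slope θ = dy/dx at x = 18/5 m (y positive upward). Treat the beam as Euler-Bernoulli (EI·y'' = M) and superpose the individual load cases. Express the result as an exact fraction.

Load 1 — applied couple M₀=4 kN·m at a=2 m (b=L-a=4):
  θ_1 = M₀a/EI  [x>a] = 4·2/200000 = 1/25000 rad
Load 2 — point force P=-19 kN at a=4 m (b=L-a=2):
  θ_2 = -Px(2a-x)/(2EI)  [x≤a] = -(-19)·(18/5)·(2·4-(18/5))/(2·200000) = 1881/2500000 rad
Load 3 — applied couple M₀=10 kN·m at a=12/5 m (b=L-a=18/5):
  θ_3 = M₀a/EI  [x>a] = 10·(12/5)/200000 = 3/25000 rad
Superposition: θ = Σ θ_i = 2281/2500000 rad ≈ 0.000912 rad

θ(18/5) = 2281/2500000 rad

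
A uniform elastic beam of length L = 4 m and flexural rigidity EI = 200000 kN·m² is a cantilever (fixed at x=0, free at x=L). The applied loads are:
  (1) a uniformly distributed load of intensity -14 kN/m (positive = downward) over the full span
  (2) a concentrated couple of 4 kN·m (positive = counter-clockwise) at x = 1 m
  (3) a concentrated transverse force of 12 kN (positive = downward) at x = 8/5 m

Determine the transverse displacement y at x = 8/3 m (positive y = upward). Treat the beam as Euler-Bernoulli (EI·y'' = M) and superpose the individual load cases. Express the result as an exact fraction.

y(8/3) = 3441961/3037500000 m

Load 1 — uniform load w=-14 kN/m over full span:
  y_1 = -wx²(x²-4Lx+6L²)/(24EI) = -(-14)·(8/3)²·((8/3)²-4·4·(8/3)+6·4²)/(24·200000) = 952/759375 m
Load 2 — applied couple M₀=4 kN·m at a=1 m (b=L-a=3):
  y_2 = M₀a(2x-a)/(2EI)  [x>a] = 4·1·(2·(8/3)-1)/(2·200000) = 13/300000 m
Load 3 — point force P=12 kN at a=8/5 m (b=L-a=12/5):
  y_3 = -Pa²(3x-a)/(6EI)  [x>a] = -12·(8/5)²·(3·(8/3)-(8/5))/(6·200000) = -64/390625 m
Superposition: y = Σ y_i = 3441961/3037500000 m ≈ 0.001133 m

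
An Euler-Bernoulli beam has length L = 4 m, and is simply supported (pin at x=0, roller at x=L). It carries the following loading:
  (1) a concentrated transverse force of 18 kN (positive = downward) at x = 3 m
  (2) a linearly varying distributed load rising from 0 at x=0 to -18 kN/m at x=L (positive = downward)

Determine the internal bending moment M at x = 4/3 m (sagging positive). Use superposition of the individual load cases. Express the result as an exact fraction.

M(4/3) = -74/9 kN·m

Load 1 — point force P=18 kN at a=3 m (b=L-a=1):
  M_1 = Pbx/L  [x≤a] = 18·1·(4/3)/4 = 6 kN·m
Load 2 — triangular load w₀=-18 kN/m (0→w₀ over full span):
  M_2 = w₀Lx/6 - w₀x³/(6L) = (-18)·4·(4/3)/6 - (-18)·(4/3)³/(6·4) = -128/9 kN·m
Superposition: M = Σ M_i = -74/9 kN·m ≈ -8.222222 kN·m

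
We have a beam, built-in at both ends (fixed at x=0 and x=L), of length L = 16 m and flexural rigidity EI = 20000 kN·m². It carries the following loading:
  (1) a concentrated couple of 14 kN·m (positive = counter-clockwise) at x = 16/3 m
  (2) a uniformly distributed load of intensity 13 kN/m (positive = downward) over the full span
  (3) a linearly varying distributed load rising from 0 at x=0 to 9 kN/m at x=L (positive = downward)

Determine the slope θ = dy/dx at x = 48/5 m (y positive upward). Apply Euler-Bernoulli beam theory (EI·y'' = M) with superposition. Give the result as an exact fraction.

θ(48/5) = 15586/1171875 rad

Load 1 — applied couple M₀=14 kN·m at a=16/3 m (b=L-a=32/3):
  θ_1 = (R_Ax²/2 - M_Ax - M₀(x-a))/EI  [x>a] with R_A=7/6, M_A=0 = ((7/6)·(48/5)²/2 - 0·(48/5) - 14·((48/5)-(16/3)))/20000 = -14/46875 rad
Load 2 — uniform load w=13 kN/m over full span:
  θ_2 = -wx(L-x)(L-2x)/(12EI) = -13·(48/5)·(16-(48/5))·(16-2·(48/5))/(12·20000) = 832/78125 rad
Load 3 — triangular load w₀=9 kN/m (0→w₀ over full span):
  θ_3 = -w₀(2x(L-x)(L-2x)(x+2L)+x²(L-x)²)/(120LEI) = -9·(2·(48/5)·(16-(48/5))·(16-2·(48/5))·((48/5)+2·16)+(48/5)²·(16-(48/5))²)/(120·16·20000) = 1152/390625 rad
Superposition: θ = Σ θ_i = 15586/1171875 rad ≈ 0.013300 rad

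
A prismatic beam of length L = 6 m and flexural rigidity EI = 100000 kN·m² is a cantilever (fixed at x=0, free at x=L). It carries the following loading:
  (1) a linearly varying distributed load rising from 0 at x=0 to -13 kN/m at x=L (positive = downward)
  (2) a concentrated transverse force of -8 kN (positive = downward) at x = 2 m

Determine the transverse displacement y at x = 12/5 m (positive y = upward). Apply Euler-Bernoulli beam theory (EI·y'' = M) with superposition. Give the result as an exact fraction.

y(12/5) = 569231/146484375 m

Load 1 — triangular load w₀=-13 kN/m (0→w₀ over full span):
  y_1 = (w₀Lx³/12-w₀L²x²/6-w₀x⁵/(120L))/EI = ((-13)·6·(12/5)³/12-(-13)·6²·(12/5)²/6-(-13)·(12/5)⁵/(120·6))/100000 = 176202/48828125 m
Load 2 — point force P=-8 kN at a=2 m (b=L-a=4):
  y_2 = -Pa²(3x-a)/(6EI)  [x>a] = -(-8)·2²·(3·(12/5)-2)/(6·100000) = 13/46875 m
Superposition: y = Σ y_i = 569231/146484375 m ≈ 0.003886 m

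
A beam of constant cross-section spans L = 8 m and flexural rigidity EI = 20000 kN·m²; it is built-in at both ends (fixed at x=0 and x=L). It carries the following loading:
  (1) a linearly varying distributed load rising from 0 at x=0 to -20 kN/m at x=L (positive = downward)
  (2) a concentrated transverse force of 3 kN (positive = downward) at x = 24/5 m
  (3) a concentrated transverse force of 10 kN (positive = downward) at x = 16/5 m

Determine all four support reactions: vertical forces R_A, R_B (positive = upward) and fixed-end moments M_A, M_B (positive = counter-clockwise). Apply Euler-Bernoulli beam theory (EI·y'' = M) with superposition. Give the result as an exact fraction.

R_A = -2058/125 kN, M_A = -10816/375 kN·m, R_B = -6317/125 kN, M_B = 6608/125 kN·m

Load 1 — triangular load w₀=-20 kN/m (0→w₀ over full span):
  R_A = 3w₀L/20 = 3·(-20)·8/20 = -24 kN
  M_A = w₀L²/30 = (-20)·8²/30 = -128/3 kN·m
  R_B = 7w₀L/20 = 7·(-20)·8/20 = -56 kN
  M_B = -w₀L²/20 = -(-20)·8²/20 = 64 kN·m
Load 2 — point force P=3 kN at a=24/5 m (b=L-a=16/5):
  R_A = Pb²(3a+b)/L³ = 3·(16/5)²·(3·(24/5)+(16/5))/8³ = 132/125 kN
  M_A = Pab²/L² = 3·(24/5)·(16/5)²/8² = 288/125 kN·m
  R_B = Pa²(a+3b)/L³ = 3·(24/5)²·((24/5)+3·(16/5))/8³ = 243/125 kN
  M_B = -Pa²b/L² = -3·(24/5)²·(16/5)/8² = -432/125 kN·m
Load 3 — point force P=10 kN at a=16/5 m (b=L-a=24/5):
  R_A = Pb²(3a+b)/L³ = 10·(24/5)²·(3·(16/5)+(24/5))/8³ = 162/25 kN
  M_A = Pab²/L² = 10·(16/5)·(24/5)²/8² = 288/25 kN·m
  R_B = Pa²(a+3b)/L³ = 10·(16/5)²·((16/5)+3·(24/5))/8³ = 88/25 kN
  M_B = -Pa²b/L² = -10·(16/5)²·(24/5)/8² = -192/25 kN·m
Superposition: R_A = -2058/125 kN, M_A = -10816/375 kN·m, R_B = -6317/125 kN, M_B = 6608/125 kN·m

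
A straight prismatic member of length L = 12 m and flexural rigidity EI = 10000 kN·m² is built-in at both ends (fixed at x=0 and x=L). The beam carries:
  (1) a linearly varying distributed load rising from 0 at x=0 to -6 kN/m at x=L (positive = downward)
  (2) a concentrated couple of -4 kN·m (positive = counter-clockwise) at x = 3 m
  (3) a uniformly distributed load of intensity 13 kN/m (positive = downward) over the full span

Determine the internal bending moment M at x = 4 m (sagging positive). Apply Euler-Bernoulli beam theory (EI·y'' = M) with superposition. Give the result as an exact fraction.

M(4) = 2681/60 kN·m

Load 1 — triangular load w₀=-6 kN/m (0→w₀ over full span):
  M_1 = 3w₀Lx/20 - w₀L²/30 - w₀x³/(6L) = 3·(-6)·12·4/20 - (-6)·12²/30 - (-6)·4³/(6·12) = -136/15 kN·m
Load 2 — applied couple M₀=-4 kN·m at a=3 m (b=L-a=9):
  M_2 = R_Ax - M_A - M₀  [x>a] with R_A=-3/8, M_A=3/4 = (-3/8)·4 - (3/4) - (-4) = 7/4 kN·m
Load 3 — uniform load w=13 kN/m over full span:
  M_3 = wLx/2 - wL²/12 - wx²/2 = 13·12·4/2 - 13·12²/12 - 13·4²/2 = 52 kN·m
Superposition: M = Σ M_i = 2681/60 kN·m ≈ 44.683333 kN·m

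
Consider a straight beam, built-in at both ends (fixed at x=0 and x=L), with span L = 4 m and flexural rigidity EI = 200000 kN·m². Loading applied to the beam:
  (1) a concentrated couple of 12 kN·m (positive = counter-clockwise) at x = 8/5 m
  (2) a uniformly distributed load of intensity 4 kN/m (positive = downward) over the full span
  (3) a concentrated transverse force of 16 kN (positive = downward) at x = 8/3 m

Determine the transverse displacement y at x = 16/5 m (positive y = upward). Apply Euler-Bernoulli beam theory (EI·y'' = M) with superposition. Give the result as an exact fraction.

y(16/5) = -8918/791015625 m

Load 1 — applied couple M₀=12 kN·m at a=8/5 m (b=L-a=12/5):
  y_1 = (R_Ax³/6 - M_Ax²/2 - M₀(x-a)²/2)/EI  [x>a] with R_A=108/25, M_A=36/25 = ((108/25)·(16/5)³/6 - (36/25)·(16/5)²/2 - 12·((16/5)-(8/5))²/2)/200000 = 42/9765625 m
Load 2 — uniform load w=4 kN/m over full span:
  y_2 = -wx²(L-x)²/(24EI) = -4·(16/5)²·(4-(16/5))²/(24·200000) = -32/5859375 m
Load 3 — point force P=16 kN at a=8/3 m (b=L-a=4/3):
  y_3 = -Pa²(L-x)²(3bL-(3b+a)(L-x))/(6L³EI)  [x>a] = -16·(8/3)²·(4-(16/5))²·(3·(4/3)·4-(3·(4/3)+(8/3))·(4-(16/5)))/(6·4³·200000) = -64/6328125 m
Superposition: y = Σ y_i = -8918/791015625 m ≈ -0.000011 m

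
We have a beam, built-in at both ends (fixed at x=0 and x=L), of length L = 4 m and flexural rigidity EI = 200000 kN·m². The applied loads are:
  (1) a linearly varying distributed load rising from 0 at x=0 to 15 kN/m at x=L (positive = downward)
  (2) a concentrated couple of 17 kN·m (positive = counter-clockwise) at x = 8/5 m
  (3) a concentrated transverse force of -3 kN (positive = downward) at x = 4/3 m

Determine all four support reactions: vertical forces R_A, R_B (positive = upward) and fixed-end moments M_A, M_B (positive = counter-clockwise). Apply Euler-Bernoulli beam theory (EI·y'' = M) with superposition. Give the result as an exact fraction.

Load 1 — triangular load w₀=15 kN/m (0→w₀ over full span):
  R_A = 3w₀L/20 = 3·15·4/20 = 9 kN
  M_A = w₀L²/30 = 15·4²/30 = 8 kN·m
  R_B = 7w₀L/20 = 7·15·4/20 = 21 kN
  M_B = -w₀L²/20 = -15·4²/20 = -12 kN·m
Load 2 — applied couple M₀=17 kN·m at a=8/5 m (b=L-a=12/5):
  R_A = 6M₀ab/L³ = 6·17·(8/5)·(12/5)/4³ = 153/25 kN
  M_A = M₀b(2a-b)/L² = 17·(12/5)·(2·(8/5)-(12/5))/4² = 51/25 kN·m
  R_B = -6M₀ab/L³ = -6·17·(8/5)·(12/5)/4³ = -153/25 kN
  M_B = M₀a(2b-a)/L² = 17·(8/5)·(2·(12/5)-(8/5))/4² = 136/25 kN·m
Load 3 — point force P=-3 kN at a=4/3 m (b=L-a=8/3):
  R_A = Pb²(3a+b)/L³ = (-3)·(8/3)²·(3·(4/3)+(8/3))/4³ = -20/9 kN
  M_A = Pab²/L² = (-3)·(4/3)·(8/3)²/4² = -16/9 kN·m
  R_B = Pa²(a+3b)/L³ = (-3)·(4/3)²·((4/3)+3·(8/3))/4³ = -7/9 kN
  M_B = -Pa²b/L² = -(-3)·(4/3)²·(8/3)/4² = 8/9 kN·m
Superposition: R_A = 2902/225 kN, M_A = 1859/225 kN·m, R_B = 3173/225 kN, M_B = -1276/225 kN·m

R_A = 2902/225 kN, M_A = 1859/225 kN·m, R_B = 3173/225 kN, M_B = -1276/225 kN·m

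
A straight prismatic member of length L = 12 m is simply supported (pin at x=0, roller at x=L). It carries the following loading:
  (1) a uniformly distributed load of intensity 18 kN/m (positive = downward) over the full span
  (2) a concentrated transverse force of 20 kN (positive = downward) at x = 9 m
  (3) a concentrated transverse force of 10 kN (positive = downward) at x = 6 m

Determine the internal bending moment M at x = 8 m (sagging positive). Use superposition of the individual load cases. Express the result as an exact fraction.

M(8) = 348 kN·m

Load 1 — uniform load w=18 kN/m over full span:
  M_1 = wx(L-x)/2 = 18·8·(12-8)/2 = 288 kN·m
Load 2 — point force P=20 kN at a=9 m (b=L-a=3):
  M_2 = Pbx/L  [x≤a] = 20·3·8/12 = 40 kN·m
Load 3 — point force P=10 kN at a=6 m (b=L-a=6):
  M_3 = Pa(L-x)/L  [x>a] = 10·6·(12-8)/12 = 20 kN·m
Superposition: M = Σ M_i = 348 kN·m ≈ 348.000000 kN·m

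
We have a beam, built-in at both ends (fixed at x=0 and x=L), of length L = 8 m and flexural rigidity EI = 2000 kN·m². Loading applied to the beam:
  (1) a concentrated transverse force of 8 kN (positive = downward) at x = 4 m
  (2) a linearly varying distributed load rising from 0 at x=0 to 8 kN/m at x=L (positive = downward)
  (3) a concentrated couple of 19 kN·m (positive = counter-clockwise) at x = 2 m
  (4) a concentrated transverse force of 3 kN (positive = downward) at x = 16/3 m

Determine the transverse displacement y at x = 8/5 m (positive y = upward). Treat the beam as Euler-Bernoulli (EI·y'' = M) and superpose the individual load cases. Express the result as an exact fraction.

y(8/5) = -3849407/421875000 m

Load 1 — point force P=8 kN at a=4 m (b=L-a=4):
  y_1 = -Pb²x²(3aL-(3a+b)x)/(6L³EI)  [x≤a] = -8·4²·(8/5)²·(3·4·8-(3·4+4)·(8/5))/(6·8³·2000) = -176/46875 m
Load 2 — triangular load w₀=8 kN/m (0→w₀ over full span):
  y_2 = -w₀x²(L-x)²(x+2L)/(120LEI) = -8·(8/5)²·(8-(8/5))²·((8/5)+2·8)/(120·8·2000) = -45056/5859375 m
Load 3 — applied couple M₀=19 kN·m at a=2 m (b=L-a=6):
  y_3 = (R_Ax³/6 - M_Ax²/2)/EI  [x≤a] with R_A=171/64, M_A=-57/16 = ((171/64)·(8/5)³/6 - (-57/16)·(8/5)²/2)/2000 = 399/125000 m
Load 4 — point force P=3 kN at a=16/3 m (b=L-a=8/3):
  y_4 = -Pb²x²(3aL-(3a+b)x)/(6L³EI)  [x≤a] = -3·(8/3)²·(8/5)²·(3·(16/3)·8-(3·(16/3)+(8/3))·(8/5))/(6·8³·2000) = -368/421875 m
Superposition: y = Σ y_i = -3849407/421875000 m ≈ -0.009125 m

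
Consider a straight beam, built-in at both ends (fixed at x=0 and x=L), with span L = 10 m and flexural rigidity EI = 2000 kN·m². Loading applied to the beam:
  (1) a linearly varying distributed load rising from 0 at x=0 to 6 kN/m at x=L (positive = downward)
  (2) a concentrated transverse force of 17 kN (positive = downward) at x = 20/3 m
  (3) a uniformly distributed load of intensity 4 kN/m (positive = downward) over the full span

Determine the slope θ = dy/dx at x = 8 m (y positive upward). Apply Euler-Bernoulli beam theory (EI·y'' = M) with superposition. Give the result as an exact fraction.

θ(8) = 1397/33750 rad

Load 1 — triangular load w₀=6 kN/m (0→w₀ over full span):
  θ_1 = -w₀(2x(L-x)(L-2x)(x+2L)+x²(L-x)²)/(120LEI) = -6·(2·8·(10-8)·(10-2·8)·(8+2·10)+8²·(10-8)²)/(120·10·2000) = 8/625 rad
Load 2 — point force P=17 kN at a=20/3 m (b=L-a=10/3):
  θ_2 = Pa²(L-x)(2bL-(3b+a)(L-x))/(2L³EI)  [x>a] = 17·(20/3)²·(10-8)·(2·(10/3)·10-(3·(10/3)+(20/3))·(10-8))/(2·10³·2000) = 17/1350 rad
Load 3 — uniform load w=4 kN/m over full span:
  θ_3 = -wx(L-x)(L-2x)/(12EI) = -4·8·(10-8)·(10-2·8)/(12·2000) = 2/125 rad
Superposition: θ = Σ θ_i = 1397/33750 rad ≈ 0.041393 rad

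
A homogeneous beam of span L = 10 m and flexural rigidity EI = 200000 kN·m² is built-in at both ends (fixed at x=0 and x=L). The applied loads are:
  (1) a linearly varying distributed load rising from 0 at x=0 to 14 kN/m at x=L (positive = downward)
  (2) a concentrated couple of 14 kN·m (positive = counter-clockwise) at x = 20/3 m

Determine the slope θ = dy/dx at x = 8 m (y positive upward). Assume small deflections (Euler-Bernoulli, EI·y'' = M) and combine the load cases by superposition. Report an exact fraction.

Load 1 — triangular load w₀=14 kN/m (0→w₀ over full span):
  θ_1 = -w₀(2x(L-x)(L-2x)(x+2L)+x²(L-x)²)/(120LEI) = -14·(2·8·(10-8)·(10-2·8)·(8+2·10)+8²·(10-8)²)/(120·10·200000) = 14/46875 rad
Load 2 — applied couple M₀=14 kN·m at a=20/3 m (b=L-a=10/3):
  θ_2 = (R_Ax²/2 - M_Ax - M₀(x-a))/EI  [x>a] with R_A=28/15, M_A=14/3 = ((28/15)·8²/2 - (14/3)·8 - 14·(8-(20/3)))/200000 = 7/375000 rad
Superposition: θ = Σ θ_i = 119/375000 rad ≈ 0.000317 rad

θ(8) = 119/375000 rad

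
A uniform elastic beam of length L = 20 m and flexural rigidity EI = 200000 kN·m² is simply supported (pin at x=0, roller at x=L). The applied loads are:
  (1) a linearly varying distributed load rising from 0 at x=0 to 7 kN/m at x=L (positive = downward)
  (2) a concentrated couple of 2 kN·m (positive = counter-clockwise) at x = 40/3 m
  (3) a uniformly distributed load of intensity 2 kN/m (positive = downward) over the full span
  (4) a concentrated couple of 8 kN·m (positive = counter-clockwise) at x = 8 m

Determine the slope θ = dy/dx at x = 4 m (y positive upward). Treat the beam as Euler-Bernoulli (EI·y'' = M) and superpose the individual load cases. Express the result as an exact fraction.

θ(4) = -5371/750000 rad

Load 1 — triangular load w₀=7 kN/m (0→w₀ over full span):
  θ_1 = -w₀(7L⁴-30L²x²+15x⁴)/(360LEI) = -7·(7·20⁴-30·20²·4²+15·4⁴)/(360·20·200000) = -637/140625 rad
Load 2 — applied couple M₀=2 kN·m at a=40/3 m (b=L-a=20/3):
  θ_2 = (M₀x²/(2L)+C₁)/EI  [x≤a] with C₁=M₀(3b²-L²)/(6L)=-40/9 = (2·4²/(2·20)+(-40/9))/200000 = -41/2250000 rad
Load 3 — uniform load w=2 kN/m over full span:
  θ_3 = -w(L³-6Lx²+4x³)/(24EI) = -2·(20³-6·20·4²+4·4³)/(24·200000) = -33/12500 rad
Load 4 — applied couple M₀=8 kN·m at a=8 m (b=L-a=12):
  θ_4 = (M₀x²/(2L)+C₁)/EI  [x≤a] with C₁=M₀(3b²-L²)/(6L)=32/15 = (8·4²/(2·20)+(32/15))/200000 = 1/37500 rad
Superposition: θ = Σ θ_i = -5371/750000 rad ≈ -0.007161 rad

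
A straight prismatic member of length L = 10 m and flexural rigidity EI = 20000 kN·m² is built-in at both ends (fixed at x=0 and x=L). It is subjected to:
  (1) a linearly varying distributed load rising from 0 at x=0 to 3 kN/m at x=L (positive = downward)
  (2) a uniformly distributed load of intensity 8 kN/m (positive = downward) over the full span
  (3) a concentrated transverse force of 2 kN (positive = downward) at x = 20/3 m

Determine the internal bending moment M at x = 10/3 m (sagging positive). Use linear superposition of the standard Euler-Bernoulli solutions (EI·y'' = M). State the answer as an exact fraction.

Load 1 — triangular load w₀=3 kN/m (0→w₀ over full span):
  M_1 = 3w₀Lx/20 - w₀L²/30 - w₀x³/(6L) = 3·3·10·(10/3)/20 - 3·10²/30 - 3·(10/3)³/(6·10) = 85/27 kN·m
Load 2 — uniform load w=8 kN/m over full span:
  M_2 = wLx/2 - wL²/12 - wx²/2 = 8·10·(10/3)/2 - 8·10²/12 - 8·(10/3)²/2 = 200/9 kN·m
Load 3 — point force P=2 kN at a=20/3 m (b=L-a=10/3):
  M_3 = Pb²(3a+b)x/L³ - Pab²/L²  [x≤a] = 2·(10/3)²·(3·(20/3)+(10/3))·(10/3)/10³ - 2·(20/3)·(10/3)²/10² = 20/81 kN·m
Superposition: M = Σ M_i = 2075/81 kN·m ≈ 25.617284 kN·m

M(10/3) = 2075/81 kN·m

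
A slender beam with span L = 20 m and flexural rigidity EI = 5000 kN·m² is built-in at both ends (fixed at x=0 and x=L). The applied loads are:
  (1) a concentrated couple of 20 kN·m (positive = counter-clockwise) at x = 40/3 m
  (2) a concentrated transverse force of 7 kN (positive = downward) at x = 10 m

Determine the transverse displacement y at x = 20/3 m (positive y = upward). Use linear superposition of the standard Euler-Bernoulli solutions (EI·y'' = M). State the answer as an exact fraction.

Load 1 — applied couple M₀=20 kN·m at a=40/3 m (b=L-a=20/3):
  y_1 = (R_Ax³/6 - M_Ax²/2)/EI  [x≤a] with R_A=4/3, M_A=20/3 = ((4/3)·(20/3)³/6 - (20/3)·(20/3)²/2)/5000 = -4/243 m
Load 2 — point force P=7 kN at a=10 m (b=L-a=10):
  y_2 = -Pb²x²(3aL-(3a+b)x)/(6L³EI)  [x≤a] = -7·10²·(20/3)²·(3·10·20-(3·10+10)·(20/3))/(6·20³·5000) = -7/162 m
Superposition: y = Σ y_i = -29/486 m ≈ -0.059671 m

y(20/3) = -29/486 m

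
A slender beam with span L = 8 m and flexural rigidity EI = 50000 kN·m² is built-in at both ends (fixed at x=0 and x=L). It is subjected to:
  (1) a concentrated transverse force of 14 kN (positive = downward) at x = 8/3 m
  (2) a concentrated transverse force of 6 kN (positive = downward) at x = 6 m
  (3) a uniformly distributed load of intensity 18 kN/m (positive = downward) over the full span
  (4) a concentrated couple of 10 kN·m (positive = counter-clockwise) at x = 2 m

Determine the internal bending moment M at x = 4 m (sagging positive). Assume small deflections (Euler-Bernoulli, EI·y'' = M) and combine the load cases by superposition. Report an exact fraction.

Load 1 — point force P=14 kN at a=8/3 m (b=L-a=16/3):
  M_1 = Pa²(a+3b)(L-x)/L³ - Pa²b/L²  [x>a] = 14·(8/3)²·((8/3)+3·(16/3))·(8-4)/8³ - 14·(8/3)²·(16/3)/8² = 56/9 kN·m
Load 2 — point force P=6 kN at a=6 m (b=L-a=2):
  M_2 = Pb²(3a+b)x/L³ - Pab²/L²  [x≤a] = 6·2²·(3·6+2)·4/8³ - 6·6·2²/8² = 3/2 kN·m
Load 3 — uniform load w=18 kN/m over full span:
  M_3 = wLx/2 - wL²/12 - wx²/2 = 18·8·4/2 - 18·8²/12 - 18·4²/2 = 48 kN·m
Load 4 — applied couple M₀=10 kN·m at a=2 m (b=L-a=6):
  M_4 = R_Ax - M_A - M₀  [x>a] with R_A=45/32, M_A=-15/8 = (45/32)·4 - (-15/8) - 10 = -5/2 kN·m
Superposition: M = Σ M_i = 479/9 kN·m ≈ 53.222222 kN·m

M(4) = 479/9 kN·m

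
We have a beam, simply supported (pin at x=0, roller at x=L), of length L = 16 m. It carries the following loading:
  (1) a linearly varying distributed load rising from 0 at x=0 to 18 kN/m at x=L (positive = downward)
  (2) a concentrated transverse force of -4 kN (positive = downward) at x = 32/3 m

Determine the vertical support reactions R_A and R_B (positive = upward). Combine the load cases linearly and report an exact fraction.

Load 1 — triangular load w₀=18 kN/m (0→w₀ over full span):
  R_A = w₀L/6 = 18·16/6 = 48 kN
  R_B = w₀L/3 = 18·16/3 = 96 kN
Load 2 — point force P=-4 kN at a=32/3 m (b=L-a=16/3):
  R_A = Pb/L = (-4)·(16/3)/16 = -4/3 kN
  R_B = Pa/L = (-4)·(32/3)/16 = -8/3 kN
Superposition: R_A = 140/3 kN, R_B = 280/3 kN

R_A = 140/3 kN, R_B = 280/3 kN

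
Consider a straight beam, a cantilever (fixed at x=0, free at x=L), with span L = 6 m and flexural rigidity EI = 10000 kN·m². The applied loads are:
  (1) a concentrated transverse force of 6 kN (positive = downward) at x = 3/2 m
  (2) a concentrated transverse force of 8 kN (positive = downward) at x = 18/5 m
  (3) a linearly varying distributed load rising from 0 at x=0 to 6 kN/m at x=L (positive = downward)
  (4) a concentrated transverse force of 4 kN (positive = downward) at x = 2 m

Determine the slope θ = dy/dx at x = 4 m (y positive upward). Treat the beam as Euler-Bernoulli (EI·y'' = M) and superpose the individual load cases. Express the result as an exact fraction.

Load 1 — point force P=6 kN at a=3/2 m (b=L-a=9/2):
  θ_1 = -Pa²/(2EI)  [x>a] = -6·(3/2)²/(2·10000) = -27/40000 rad
Load 2 — point force P=8 kN at a=18/5 m (b=L-a=12/5):
  θ_2 = -Pa²/(2EI)  [x>a] = -8·(18/5)²/(2·10000) = -81/15625 rad
Load 3 — triangular load w₀=6 kN/m (0→w₀ over full span):
  θ_3 = (w₀Lx²/4-w₀L²x/3-w₀x⁴/(24L))/EI = (6·6·4²/4-6·6²·4/3-6·4⁴/(24·6))/10000 = -29/1875 rad
Load 4 — point force P=4 kN at a=2 m (b=L-a=4):
  θ_4 = -Pa²/(2EI)  [x>a] = -4·2²/(2·10000) = -1/1250 rad
Superposition: θ = Σ θ_i = -66377/3000000 rad ≈ -0.022126 rad

θ(4) = -66377/3000000 rad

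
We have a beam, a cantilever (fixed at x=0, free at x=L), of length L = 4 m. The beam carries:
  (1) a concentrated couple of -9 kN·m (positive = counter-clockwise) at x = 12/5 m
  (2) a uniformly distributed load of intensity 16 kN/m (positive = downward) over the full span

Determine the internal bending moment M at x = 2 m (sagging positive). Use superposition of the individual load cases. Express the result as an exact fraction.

M(2) = -41 kN·m

Load 1 — applied couple M₀=-9 kN·m at a=12/5 m (b=L-a=8/5):
  M_1 = M₀  [x≤a] = (-9) = -9 kN·m
Load 2 — uniform load w=16 kN/m over full span:
  M_2 = -w(L-x)²/2 = -16·(4-2)²/2 = -32 kN·m
Superposition: M = Σ M_i = -41 kN·m ≈ -41.000000 kN·m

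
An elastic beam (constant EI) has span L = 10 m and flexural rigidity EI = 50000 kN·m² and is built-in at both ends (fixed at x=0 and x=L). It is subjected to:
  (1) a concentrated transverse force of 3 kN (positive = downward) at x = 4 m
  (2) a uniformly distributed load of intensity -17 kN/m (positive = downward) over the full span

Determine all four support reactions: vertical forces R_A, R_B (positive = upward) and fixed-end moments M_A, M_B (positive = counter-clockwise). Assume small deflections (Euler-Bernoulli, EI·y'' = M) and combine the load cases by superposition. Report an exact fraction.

Load 1 — point force P=3 kN at a=4 m (b=L-a=6):
  R_A = Pb²(3a+b)/L³ = 3·6²·(3·4+6)/10³ = 243/125 kN
  M_A = Pab²/L² = 3·4·6²/10² = 108/25 kN·m
  R_B = Pa²(a+3b)/L³ = 3·4²·(4+3·6)/10³ = 132/125 kN
  M_B = -Pa²b/L² = -3·4²·6/10² = -72/25 kN·m
Load 2 — uniform load w=-17 kN/m over full span:
  R_A = wL/2 = (-17)·10/2 = -85 kN
  M_A = wL²/12 = (-17)·10²/12 = -425/3 kN·m
  R_B = wL/2 = (-17)·10/2 = -85 kN
  M_B = -wL²/12 = -(-17)·10²/12 = 425/3 kN·m
Superposition: R_A = -10382/125 kN, M_A = -10301/75 kN·m, R_B = -10493/125 kN, M_B = 10409/75 kN·m

R_A = -10382/125 kN, M_A = -10301/75 kN·m, R_B = -10493/125 kN, M_B = 10409/75 kN·m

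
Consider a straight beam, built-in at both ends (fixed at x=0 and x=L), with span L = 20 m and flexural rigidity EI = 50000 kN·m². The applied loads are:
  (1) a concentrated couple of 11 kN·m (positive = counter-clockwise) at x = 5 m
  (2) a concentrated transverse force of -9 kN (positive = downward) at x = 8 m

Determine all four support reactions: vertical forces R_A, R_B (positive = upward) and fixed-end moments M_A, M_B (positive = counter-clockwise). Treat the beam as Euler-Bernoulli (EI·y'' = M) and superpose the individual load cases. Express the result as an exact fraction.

R_A = -20853/4000 kN, M_A = -11193/400 kN·m, R_B = -15147/4000 kN, M_B = 8287/400 kN·m

Load 1 — applied couple M₀=11 kN·m at a=5 m (b=L-a=15):
  R_A = 6M₀ab/L³ = 6·11·5·15/20³ = 99/160 kN
  M_A = M₀b(2a-b)/L² = 11·15·(2·5-15)/20² = -33/16 kN·m
  R_B = -6M₀ab/L³ = -6·11·5·15/20³ = -99/160 kN
  M_B = M₀a(2b-a)/L² = 11·5·(2·15-5)/20² = 55/16 kN·m
Load 2 — point force P=-9 kN at a=8 m (b=L-a=12):
  R_A = Pb²(3a+b)/L³ = (-9)·12²·(3·8+12)/20³ = -729/125 kN
  M_A = Pab²/L² = (-9)·8·12²/20² = -648/25 kN·m
  R_B = Pa²(a+3b)/L³ = (-9)·8²·(8+3·12)/20³ = -396/125 kN
  M_B = -Pa²b/L² = -(-9)·8²·12/20² = 432/25 kN·m
Superposition: R_A = -20853/4000 kN, M_A = -11193/400 kN·m, R_B = -15147/4000 kN, M_B = 8287/400 kN·m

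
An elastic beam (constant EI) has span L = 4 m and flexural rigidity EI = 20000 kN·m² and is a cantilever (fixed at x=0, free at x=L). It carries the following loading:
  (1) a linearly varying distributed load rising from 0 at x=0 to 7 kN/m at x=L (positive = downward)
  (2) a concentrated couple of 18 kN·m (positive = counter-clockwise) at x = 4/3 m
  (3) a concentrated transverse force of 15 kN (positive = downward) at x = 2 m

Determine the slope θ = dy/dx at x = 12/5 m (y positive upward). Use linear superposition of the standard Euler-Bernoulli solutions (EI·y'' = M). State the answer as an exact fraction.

Load 1 — triangular load w₀=7 kN/m (0→w₀ over full span):
  θ_1 = (w₀Lx²/4-w₀L²x/3-w₀x⁴/(24L))/EI = (7·4·(12/5)²/4-7·4²·(12/5)/3-7·(12/5)⁴/(24·4))/20000 = -4039/1562500 rad
Load 2 — applied couple M₀=18 kN·m at a=4/3 m (b=L-a=8/3):
  θ_2 = M₀a/EI  [x>a] = 18·(4/3)/20000 = 3/2500 rad
Load 3 — point force P=15 kN at a=2 m (b=L-a=2):
  θ_3 = -Pa²/(2EI)  [x>a] = -15·2²/(2·20000) = -3/2000 rad
Superposition: θ = Σ θ_i = -18031/6250000 rad ≈ -0.002885 rad

θ(12/5) = -18031/6250000 rad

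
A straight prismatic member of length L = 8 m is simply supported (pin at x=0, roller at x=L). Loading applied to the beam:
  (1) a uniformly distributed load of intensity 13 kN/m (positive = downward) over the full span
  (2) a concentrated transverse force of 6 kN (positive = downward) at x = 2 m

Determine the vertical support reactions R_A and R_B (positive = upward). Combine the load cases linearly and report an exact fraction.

Load 1 — uniform load w=13 kN/m over full span:
  R_A = wL/2 = 13·8/2 = 52 kN
  R_B = wL/2 = 13·8/2 = 52 kN
Load 2 — point force P=6 kN at a=2 m (b=L-a=6):
  R_A = Pb/L = 6·6/8 = 9/2 kN
  R_B = Pa/L = 6·2/8 = 3/2 kN
Superposition: R_A = 113/2 kN, R_B = 107/2 kN

R_A = 113/2 kN, R_B = 107/2 kN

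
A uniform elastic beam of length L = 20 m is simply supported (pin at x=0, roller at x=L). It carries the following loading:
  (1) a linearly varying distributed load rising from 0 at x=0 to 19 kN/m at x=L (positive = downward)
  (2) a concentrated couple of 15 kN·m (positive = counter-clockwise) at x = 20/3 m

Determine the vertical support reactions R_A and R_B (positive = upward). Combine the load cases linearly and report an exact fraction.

R_A = 769/12 kN, R_B = 1511/12 kN

Load 1 — triangular load w₀=19 kN/m (0→w₀ over full span):
  R_A = w₀L/6 = 19·20/6 = 190/3 kN
  R_B = w₀L/3 = 19·20/3 = 380/3 kN
Load 2 — applied couple M₀=15 kN·m at a=20/3 m (b=L-a=40/3):
  R_A = M₀/L = 15/20 = 3/4 kN
  R_B = -M₀/L = -15/20 = -3/4 kN
Superposition: R_A = 769/12 kN, R_B = 1511/12 kN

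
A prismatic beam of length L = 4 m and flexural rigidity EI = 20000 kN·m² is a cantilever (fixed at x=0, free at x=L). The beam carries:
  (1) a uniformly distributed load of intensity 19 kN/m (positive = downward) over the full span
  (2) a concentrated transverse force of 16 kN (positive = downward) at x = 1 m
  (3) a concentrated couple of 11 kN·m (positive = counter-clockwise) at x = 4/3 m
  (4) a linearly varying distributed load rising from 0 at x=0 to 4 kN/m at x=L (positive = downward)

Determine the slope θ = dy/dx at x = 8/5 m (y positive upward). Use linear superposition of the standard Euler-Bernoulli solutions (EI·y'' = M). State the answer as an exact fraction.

Load 1 — uniform load w=19 kN/m over full span:
  θ_1 = -wx(x²-3Lx+3L²)/(6EI) = -19·(8/5)·((8/5)²-3·4·(8/5)+3·4²)/(6·20000) = -1862/234375 rad
Load 2 — point force P=16 kN at a=1 m (b=L-a=3):
  θ_2 = -Pa²/(2EI)  [x>a] = -16·1²/(2·20000) = -1/2500 rad
Load 3 — applied couple M₀=11 kN·m at a=4/3 m (b=L-a=8/3):
  θ_3 = M₀a/EI  [x>a] = 11·(4/3)/20000 = 11/15000 rad
Load 4 — triangular load w₀=4 kN/m (0→w₀ over full span):
  θ_4 = (w₀Lx²/4-w₀L²x/3-w₀x⁴/(24L))/EI = (4·4·(8/5)²/4-4·4²·(8/5)/3-4·(8/5)⁴/(24·4))/20000 = -472/390625 rad
Superposition: θ = Σ θ_i = -27561/3125000 rad ≈ -0.008820 rad

θ(8/5) = -27561/3125000 rad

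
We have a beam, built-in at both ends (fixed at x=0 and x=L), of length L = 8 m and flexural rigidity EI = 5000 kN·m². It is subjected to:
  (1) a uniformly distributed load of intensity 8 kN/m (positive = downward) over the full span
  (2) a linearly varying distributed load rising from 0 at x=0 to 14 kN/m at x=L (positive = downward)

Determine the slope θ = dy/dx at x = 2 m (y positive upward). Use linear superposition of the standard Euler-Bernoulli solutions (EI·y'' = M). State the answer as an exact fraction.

θ(2) = -593/50000 rad

Load 1 — uniform load w=8 kN/m over full span:
  θ_1 = -wx(L-x)(L-2x)/(12EI) = -8·2·(8-2)·(8-2·2)/(12·5000) = -4/625 rad
Load 2 — triangular load w₀=14 kN/m (0→w₀ over full span):
  θ_2 = -w₀(2x(L-x)(L-2x)(x+2L)+x²(L-x)²)/(120LEI) = -14·(2·2·(8-2)·(8-2·2)·(2+2·8)+2²·(8-2)²)/(120·8·5000) = -273/50000 rad
Superposition: θ = Σ θ_i = -593/50000 rad ≈ -0.011860 rad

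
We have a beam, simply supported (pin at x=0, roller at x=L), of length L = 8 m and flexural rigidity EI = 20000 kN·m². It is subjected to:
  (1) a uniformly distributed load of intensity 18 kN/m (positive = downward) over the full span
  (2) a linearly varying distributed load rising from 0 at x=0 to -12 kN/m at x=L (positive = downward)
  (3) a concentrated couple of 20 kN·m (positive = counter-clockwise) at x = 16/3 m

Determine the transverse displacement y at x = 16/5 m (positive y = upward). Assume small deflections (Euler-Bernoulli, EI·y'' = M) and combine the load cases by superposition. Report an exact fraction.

Load 1 — uniform load w=18 kN/m over full span:
  y_1 = -wx(L³-2Lx²+x³)/(24EI) = -18·(16/5)·(8³-2·8·(16/5)²+(16/5)³)/(24·20000) = -17856/390625 m
Load 2 — triangular load w₀=-12 kN/m (0→w₀ over full span):
  y_2 = -w₀x(7L⁴-10L²x²+3x⁴)/(360LEI) = -(-12)·(16/5)·(7·8⁴-10·8²·(16/5)²+3·(16/5)⁴)/(360·8·20000) = 146048/9765625 m
Load 3 — applied couple M₀=20 kN·m at a=16/3 m (b=L-a=8/3):
  y_3 = (M₀x³/(6L)+C₁x)/EI  [x≤a] with C₁=M₀(3b²-L²)/(6L)=-160/9 = (20·(16/5)³/(6·8)+(-160/9)·(16/5))/20000 = -304/140625 m
Superposition: y = Σ y_i = -2893168/87890625 m ≈ -0.032918 m

y(16/5) = -2893168/87890625 m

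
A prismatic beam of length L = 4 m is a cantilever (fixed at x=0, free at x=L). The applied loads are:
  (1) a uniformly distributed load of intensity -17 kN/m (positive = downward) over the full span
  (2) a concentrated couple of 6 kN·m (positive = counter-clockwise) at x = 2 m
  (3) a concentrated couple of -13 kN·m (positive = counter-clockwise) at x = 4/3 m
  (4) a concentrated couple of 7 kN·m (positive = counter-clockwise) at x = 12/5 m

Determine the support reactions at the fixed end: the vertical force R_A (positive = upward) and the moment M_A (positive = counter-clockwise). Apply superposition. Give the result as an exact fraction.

Load 1 — uniform load w=-17 kN/m over full span:
  R_A = wL = (-17)·4 = -68 kN
  M_A = wL²/2 = (-17)·4²/2 = -136 kN·m
Load 2 — applied couple M₀=6 kN·m at a=2 m (b=L-a=2):
  R_A = 0 kN
  M_A = -M₀ = -6 kN·m
Load 3 — applied couple M₀=-13 kN·m at a=4/3 m (b=L-a=8/3):
  R_A = 0 kN
  M_A = -M₀ = -(-13) = 13 kN·m
Load 4 — applied couple M₀=7 kN·m at a=12/5 m (b=L-a=8/5):
  R_A = 0 kN
  M_A = -M₀ = -7 kN·m
Superposition: R_A = -68 kN, M_A = -136 kN·m

R_A = -68 kN, M_A = -136 kN·m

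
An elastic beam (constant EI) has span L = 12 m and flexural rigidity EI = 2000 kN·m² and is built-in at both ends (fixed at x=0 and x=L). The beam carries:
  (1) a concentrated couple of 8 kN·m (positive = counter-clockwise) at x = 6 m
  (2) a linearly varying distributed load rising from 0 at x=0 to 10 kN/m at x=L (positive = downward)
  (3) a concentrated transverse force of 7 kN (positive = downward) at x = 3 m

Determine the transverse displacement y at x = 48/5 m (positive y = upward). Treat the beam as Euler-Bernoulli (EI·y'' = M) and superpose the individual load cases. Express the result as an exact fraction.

y(48/5) = -807669/12500000 m

Load 1 — applied couple M₀=8 kN·m at a=6 m (b=L-a=6):
  y_1 = (R_Ax³/6 - M_Ax²/2 - M₀(x-a)²/2)/EI  [x>a] with R_A=1, M_A=2 = (1·(48/5)³/6 - 2·(48/5)²/2 - 8·((48/5)-6)²/2)/2000 = 27/15625 m
Load 2 — triangular load w₀=10 kN/m (0→w₀ over full span):
  y_2 = -w₀x²(L-x)²(x+2L)/(120LEI) = -10·(48/5)²·(12-(48/5))²·((48/5)+2·12)/(120·12·2000) = -24192/390625 m
Load 3 — point force P=7 kN at a=3 m (b=L-a=9):
  y_3 = -Pa²(L-x)²(3bL-(3b+a)(L-x))/(6L³EI)  [x>a] = -7·3²·(12-(48/5))²·(3·9·12-(3·9+3)·(12-(48/5)))/(6·12³·2000) = -441/100000 m
Superposition: y = Σ y_i = -807669/12500000 m ≈ -0.064614 m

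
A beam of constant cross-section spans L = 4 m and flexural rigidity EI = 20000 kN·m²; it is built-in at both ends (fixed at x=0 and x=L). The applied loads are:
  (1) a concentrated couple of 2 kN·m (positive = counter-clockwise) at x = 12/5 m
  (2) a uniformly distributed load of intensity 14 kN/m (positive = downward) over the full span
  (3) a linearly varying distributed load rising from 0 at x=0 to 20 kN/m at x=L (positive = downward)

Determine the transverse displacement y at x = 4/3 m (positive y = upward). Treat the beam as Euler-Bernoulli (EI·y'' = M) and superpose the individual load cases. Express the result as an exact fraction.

y(4/3) = -7162/11390625 m

Load 1 — applied couple M₀=2 kN·m at a=12/5 m (b=L-a=8/5):
  y_1 = (R_Ax³/6 - M_Ax²/2)/EI  [x≤a] with R_A=18/25, M_A=16/25 = ((18/25)·(4/3)³/6 - (16/25)·(4/3)²/2)/20000 = -2/140625 m
Load 2 — uniform load w=14 kN/m over full span:
  y_2 = -wx²(L-x)²/(24EI) = -14·(4/3)²·(4-(4/3))²/(24·20000) = -56/151875 m
Load 3 — triangular load w₀=20 kN/m (0→w₀ over full span):
  y_3 = -w₀x²(L-x)²(x+2L)/(120LEI) = -20·(4/3)²·(4-(4/3))²·((4/3)+2·4)/(120·4·20000) = -112/455625 m
Superposition: y = Σ y_i = -7162/11390625 m ≈ -0.000629 m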